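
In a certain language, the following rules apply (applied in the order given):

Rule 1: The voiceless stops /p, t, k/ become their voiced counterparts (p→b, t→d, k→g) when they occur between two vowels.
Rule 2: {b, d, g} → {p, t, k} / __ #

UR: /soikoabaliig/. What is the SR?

Rule 1 (intervocalic voicing): /k/ is a voiceless stop between vowels /i/ and /o/, so it voices to [g]. /soikoabaliig/ → soigoabaliig.
Rule 2 (final devoicing): /g/ is a voiced stop in word-final position, so it devoices to [k]. /soigoabaliig/ → soigoabaliik.

soigoabaliik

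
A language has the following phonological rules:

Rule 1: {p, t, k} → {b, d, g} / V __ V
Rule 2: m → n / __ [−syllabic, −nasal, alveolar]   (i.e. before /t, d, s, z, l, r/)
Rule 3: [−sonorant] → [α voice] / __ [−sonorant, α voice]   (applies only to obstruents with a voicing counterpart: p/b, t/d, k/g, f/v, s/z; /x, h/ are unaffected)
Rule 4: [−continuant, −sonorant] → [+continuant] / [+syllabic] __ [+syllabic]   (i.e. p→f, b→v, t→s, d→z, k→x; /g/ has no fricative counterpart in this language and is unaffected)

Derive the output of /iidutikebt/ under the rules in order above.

Rule 1 (intervocalic voicing): /t/ is a voiceless stop between vowels /u/ and /i/, so it voices to [d]. /k/ is a voiceless stop between vowels /i/ and /e/, so it voices to [g]. /iidutikebt/ → iidudigebt.
Rule 2 (nasal place assimilation): no segment meets the environment; /iidudigebt/ is unchanged.
Rule 3 (regressive voicing assimilation): /b/ precedes the voiceless obstruent /t/, so it devoices to [p] by assimilation. /iidudigebt/ → iidudigept.
Rule 4 (intervocalic spirantization): /d/ is a stop between vowels /i/ and /u/, so it spirantizes to the fricative [z]. /d/ is a stop between vowels /u/ and /i/, so it spirantizes to the fricative [z]. /iidudigept/ → iizuzigept.

iizuzigept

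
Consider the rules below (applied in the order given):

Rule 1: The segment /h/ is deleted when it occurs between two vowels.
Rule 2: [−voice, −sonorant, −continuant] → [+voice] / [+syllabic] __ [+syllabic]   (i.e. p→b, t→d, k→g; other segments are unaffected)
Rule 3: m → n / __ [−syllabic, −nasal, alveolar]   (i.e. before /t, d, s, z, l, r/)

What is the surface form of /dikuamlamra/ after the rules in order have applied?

Rule 1 (intervocalic h-deletion): no segment meets the environment; /dikuamlamra/ is unchanged.
Rule 2 (intervocalic voicing): /k/ is a voiceless stop between vowels /i/ and /u/, so it voices to [g]. /dikuamlamra/ → diguamlamra.
Rule 3 (nasal place assimilation): /m/ precedes the alveolar consonant /l/, so it assimilates in place to [n]. /m/ precedes the alveolar consonant /r/, so it assimilates in place to [n]. /diguamlamra/ → diguanlanra.

diguanlanra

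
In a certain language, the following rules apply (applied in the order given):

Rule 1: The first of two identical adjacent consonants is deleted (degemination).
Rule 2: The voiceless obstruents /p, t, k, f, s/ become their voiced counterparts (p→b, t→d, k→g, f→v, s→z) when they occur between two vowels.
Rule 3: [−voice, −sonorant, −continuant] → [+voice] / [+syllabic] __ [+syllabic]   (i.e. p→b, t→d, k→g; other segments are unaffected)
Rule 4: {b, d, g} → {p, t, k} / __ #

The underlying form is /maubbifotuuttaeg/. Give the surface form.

maubivoduudaek

Rule 1 (degemination): /bb/ is a geminate; the first /b/ deletes. /tt/ is a geminate; the first /t/ deletes. /maubbifotuuttaeg/ → maubifotuutaeg.
Rule 2 (intervocalic voicing): /f/ is a voiceless obstruent between vowels /i/ and /o/, so it voices to [v]. /t/ is a voiceless obstruent between vowels /o/ and /u/, so it voices to [d]. /t/ is a voiceless obstruent between vowels /u/ and /a/, so it voices to [d]. /maubifotuutaeg/ → maubivoduudaeg.
Rule 3 (intervocalic voicing): no segment meets the environment; /maubivoduudaeg/ is unchanged.
Rule 4 (final devoicing): /g/ is a voiced stop in word-final position, so it devoices to [k]. /maubivoduudaeg/ → maubivoduudaek.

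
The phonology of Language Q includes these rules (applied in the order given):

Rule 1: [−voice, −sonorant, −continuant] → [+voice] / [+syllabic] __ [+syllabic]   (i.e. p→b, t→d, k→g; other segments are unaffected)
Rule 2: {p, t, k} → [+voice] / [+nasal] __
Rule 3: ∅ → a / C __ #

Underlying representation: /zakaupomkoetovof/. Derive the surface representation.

Rule 1 (intervocalic voicing): /k/ is a voiceless stop between vowels /a/ and /a/, so it voices to [g]. /p/ is a voiceless stop between vowels /u/ and /o/, so it voices to [b]. /t/ is a voiceless stop between vowels /e/ and /o/, so it voices to [d]. /zakaupomkoetovof/ → zagaubomkoedovof.
Rule 2 (post-nasal voicing): /k/ is a voiceless stop immediately after the nasal /m/, so it voices to [g]. /zagaubomkoedovof/ → zagaubomgoedovof.
Rule 3 (final a-epenthesis): the form ends in the consonant /f/, so [a] is inserted word-finally. /zagaubomgoedovof/ → zagaubomgoedovofa.

zagaubomgoedovofa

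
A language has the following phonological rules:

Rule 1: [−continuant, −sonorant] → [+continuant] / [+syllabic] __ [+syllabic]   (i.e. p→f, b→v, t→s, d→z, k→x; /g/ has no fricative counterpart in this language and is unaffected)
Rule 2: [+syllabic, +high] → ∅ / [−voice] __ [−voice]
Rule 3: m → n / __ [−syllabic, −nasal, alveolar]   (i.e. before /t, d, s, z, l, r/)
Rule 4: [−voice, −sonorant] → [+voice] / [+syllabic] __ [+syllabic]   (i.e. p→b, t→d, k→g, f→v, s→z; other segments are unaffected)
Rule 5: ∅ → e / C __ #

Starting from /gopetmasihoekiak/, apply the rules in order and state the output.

govetmashoexiake

Rule 1 (intervocalic spirantization): /p/ is a stop between vowels /o/ and /e/, so it spirantizes to the fricative [f]. /k/ is a stop between vowels /e/ and /i/, so it spirantizes to the fricative [x]. /gopetmasihoekiak/ → gofetmasihoexiak.
Rule 2 (high vowel syncope): /i/ is a high vowel flanked by voiceless consonants /s/ and /h/, so it deletes. /gofetmasihoexiak/ → gofetmashoexiak.
Rule 3 (nasal place assimilation): no segment meets the environment; /gofetmashoexiak/ is unchanged.
Rule 4 (intervocalic voicing): /f/ is a voiceless obstruent between vowels /o/ and /e/, so it voices to [v]. /gofetmashoexiak/ → govetmashoexiak.
Rule 5 (final e-epenthesis): the form ends in the consonant /k/, so [e] is inserted word-finally. /govetmashoexiak/ → govetmashoexiake.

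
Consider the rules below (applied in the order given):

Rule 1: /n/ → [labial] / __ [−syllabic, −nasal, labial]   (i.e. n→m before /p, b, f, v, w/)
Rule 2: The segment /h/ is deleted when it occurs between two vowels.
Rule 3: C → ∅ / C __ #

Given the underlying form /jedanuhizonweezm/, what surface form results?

Rule 1 (nasal place assimilation): /n/ precedes the labial consonant /w/, so it assimilates in place to [m]. /jedanuhizonweezm/ → jedanuhizomweezm.
Rule 2 (intervocalic h-deletion): /h/ occurs between vowels /u/ and /i/, so it deletes. /jedanuhizomweezm/ → jedanuizomweezm.
Rule 3 (final cluster simplification): /m/ is the second consonant of a word-final cluster /zm/, so it deletes. /jedanuizomweezm/ → jedanuizomweez.

jedanuizomweez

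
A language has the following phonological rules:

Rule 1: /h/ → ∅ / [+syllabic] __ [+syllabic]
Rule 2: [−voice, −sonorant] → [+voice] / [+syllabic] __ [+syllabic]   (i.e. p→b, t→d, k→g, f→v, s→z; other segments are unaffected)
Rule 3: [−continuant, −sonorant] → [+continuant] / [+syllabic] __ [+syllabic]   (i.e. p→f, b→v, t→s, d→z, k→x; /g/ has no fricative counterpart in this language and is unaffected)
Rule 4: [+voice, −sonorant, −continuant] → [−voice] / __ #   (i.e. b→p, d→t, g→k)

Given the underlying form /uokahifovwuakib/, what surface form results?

uogaivovwuagip

Rule 1 (intervocalic h-deletion): /h/ occurs between vowels /a/ and /i/, so it deletes. /uokahifovwuakib/ → uokaifovwuakib.
Rule 2 (intervocalic voicing): /k/ is a voiceless obstruent between vowels /o/ and /a/, so it voices to [g]. /f/ is a voiceless obstruent between vowels /i/ and /o/, so it voices to [v]. /k/ is a voiceless obstruent between vowels /a/ and /i/, so it voices to [g]. /uokaifovwuakib/ → uogaivovwuagib.
Rule 3 (intervocalic spirantization): no segment meets the environment; /uogaivovwuagib/ is unchanged.
Rule 4 (final devoicing): /b/ is a voiced stop in word-final position, so it devoices to [p]. /uogaivovwuagib/ → uogaivovwuagip.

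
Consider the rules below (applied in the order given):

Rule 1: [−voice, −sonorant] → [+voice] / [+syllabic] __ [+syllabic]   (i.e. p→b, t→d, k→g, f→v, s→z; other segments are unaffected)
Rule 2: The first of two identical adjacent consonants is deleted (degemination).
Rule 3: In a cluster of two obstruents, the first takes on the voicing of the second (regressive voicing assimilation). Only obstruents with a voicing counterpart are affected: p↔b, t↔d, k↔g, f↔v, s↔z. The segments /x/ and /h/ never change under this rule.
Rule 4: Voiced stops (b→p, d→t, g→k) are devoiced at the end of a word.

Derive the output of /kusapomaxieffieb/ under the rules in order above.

kuzabomaxiefiep

Rule 1 (intervocalic voicing): /s/ is a voiceless obstruent between vowels /u/ and /a/, so it voices to [z]. /p/ is a voiceless obstruent between vowels /a/ and /o/, so it voices to [b]. /kusapomaxieffieb/ → kuzabomaxieffieb.
Rule 2 (degemination): /ff/ is a geminate; the first /f/ deletes. /kuzabomaxieffieb/ → kuzabomaxiefieb.
Rule 3 (regressive voicing assimilation): no segment meets the environment; /kuzabomaxiefieb/ is unchanged.
Rule 4 (final devoicing): /b/ is a voiced stop in word-final position, so it devoices to [p]. /kuzabomaxiefieb/ → kuzabomaxiefiep.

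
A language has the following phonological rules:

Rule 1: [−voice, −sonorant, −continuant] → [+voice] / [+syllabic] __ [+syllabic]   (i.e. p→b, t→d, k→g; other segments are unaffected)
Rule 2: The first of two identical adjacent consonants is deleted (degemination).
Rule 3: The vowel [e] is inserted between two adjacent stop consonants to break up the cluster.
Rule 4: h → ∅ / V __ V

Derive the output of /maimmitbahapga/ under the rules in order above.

maimitebaapega

Rule 1 (intervocalic voicing): no segment meets the environment; /maimmitbahapga/ is unchanged.
Rule 2 (degemination): /mm/ is a geminate; the first /m/ deletes. /maimmitbahapga/ → maimitbahapga.
Rule 3 (stop-cluster e-epenthesis): /t/ and /b/ form a stop–stop cluster, so [e] is inserted between them. /p/ and /g/ form a stop–stop cluster, so [e] is inserted between them. /maimitbahapga/ → maimitebahapega.
Rule 4 (intervocalic h-deletion): /h/ occurs between vowels /a/ and /a/, so it deletes. /maimitebahapega/ → maimitebaapega.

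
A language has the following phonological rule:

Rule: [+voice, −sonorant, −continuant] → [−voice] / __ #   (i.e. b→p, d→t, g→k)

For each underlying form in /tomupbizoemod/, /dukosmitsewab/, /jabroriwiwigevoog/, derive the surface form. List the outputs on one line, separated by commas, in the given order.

/tomupbizoemod/: /d/ is a voiced stop in word-final position, so it devoices to [t]. → [tomupbizoemot].
/dukosmitsewab/: /b/ is a voiced stop in word-final position, so it devoices to [p]. → [dukosmitsewap].
/jabroriwiwigevoog/: /g/ is a voiced stop in word-final position, so it devoices to [k]. → [jabroriwiwigevook].

tomupbizoemot, dukosmitsewap, jabroriwiwigevook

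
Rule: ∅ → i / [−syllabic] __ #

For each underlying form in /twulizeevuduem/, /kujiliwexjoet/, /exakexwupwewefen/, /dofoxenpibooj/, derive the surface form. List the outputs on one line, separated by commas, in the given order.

twulizeevuduemi, kujiliwexjoeti, exakexwupwewefeni, dofoxenpibooji

/twulizeevuduem/: the form ends in the consonant /m/, so [i] is inserted word-finally. → [twulizeevuduemi].
/kujiliwexjoet/: the form ends in the consonant /t/, so [i] is inserted word-finally. → [kujiliwexjoeti].
/exakexwupwewefen/: the form ends in the consonant /n/, so [i] is inserted word-finally. → [exakexwupwewefeni].
/dofoxenpibooj/: the form ends in the consonant /j/, so [i] is inserted word-finally. → [dofoxenpibooji].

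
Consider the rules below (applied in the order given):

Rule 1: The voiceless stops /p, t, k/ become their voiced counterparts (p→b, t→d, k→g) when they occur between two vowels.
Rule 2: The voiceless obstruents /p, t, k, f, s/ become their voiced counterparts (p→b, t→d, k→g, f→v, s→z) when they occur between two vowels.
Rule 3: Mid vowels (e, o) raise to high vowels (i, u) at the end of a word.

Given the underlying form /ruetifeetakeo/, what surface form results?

ruediveedageu

Rule 1 (intervocalic voicing): /t/ is a voiceless stop between vowels /e/ and /i/, so it voices to [d]. /t/ is a voiceless stop between vowels /e/ and /a/, so it voices to [d]. /k/ is a voiceless stop between vowels /a/ and /e/, so it voices to [g]. /ruetifeetakeo/ → ruedifeedageo.
Rule 2 (intervocalic voicing): /f/ is a voiceless obstruent between vowels /i/ and /e/, so it voices to [v]. /ruedifeedageo/ → ruediveedageo.
Rule 3 (final vowel raising): /o/ is a mid vowel in word-final position, so it raises to [u]. /ruediveedageo/ → ruediveedageu.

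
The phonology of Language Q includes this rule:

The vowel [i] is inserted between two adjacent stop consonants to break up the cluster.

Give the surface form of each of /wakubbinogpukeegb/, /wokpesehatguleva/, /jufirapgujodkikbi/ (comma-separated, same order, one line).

wakubibinogipukeegib, wokipesehatiguleva, jufirapigujodikikibi

/wakubbinogpukeegb/: /b/ and /b/ form a stop–stop cluster, so [i] is inserted between them. /g/ and /p/ form a stop–stop cluster, so [i] is inserted between them. /g/ and /b/ form a stop–stop cluster, so [i] is inserted between them. → [wakubibinogipukeegib].
/wokpesehatguleva/: /k/ and /p/ form a stop–stop cluster, so [i] is inserted between them. /t/ and /g/ form a stop–stop cluster, so [i] is inserted between them. → [wokipesehatiguleva].
/jufirapgujodkikbi/: /p/ and /g/ form a stop–stop cluster, so [i] is inserted between them. /d/ and /k/ form a stop–stop cluster, so [i] is inserted between them. /k/ and /b/ form a stop–stop cluster, so [i] is inserted between them. → [jufirapigujodikikibi].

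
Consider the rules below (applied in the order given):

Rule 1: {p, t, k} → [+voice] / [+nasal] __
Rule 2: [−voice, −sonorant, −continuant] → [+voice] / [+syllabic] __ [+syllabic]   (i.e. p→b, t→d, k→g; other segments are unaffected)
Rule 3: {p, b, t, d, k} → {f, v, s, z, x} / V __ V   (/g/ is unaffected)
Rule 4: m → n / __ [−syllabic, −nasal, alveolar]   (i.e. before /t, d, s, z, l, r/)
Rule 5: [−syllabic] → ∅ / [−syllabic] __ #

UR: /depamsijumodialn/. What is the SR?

devansijumozial

Rule 1 (post-nasal voicing): no segment meets the environment; /depamsijumodialn/ is unchanged.
Rule 2 (intervocalic voicing): /p/ is a voiceless stop between vowels /e/ and /a/, so it voices to [b]. /depamsijumodialn/ → debamsijumodialn.
Rule 3 (intervocalic spirantization): /b/ is a stop between vowels /e/ and /a/, so it spirantizes to the fricative [v]. /d/ is a stop between vowels /o/ and /i/, so it spirantizes to the fricative [z]. /debamsijumodialn/ → devamsijumozialn.
Rule 4 (nasal place assimilation): /m/ precedes the alveolar consonant /s/, so it assimilates in place to [n]. /devamsijumozialn/ → devansijumozialn.
Rule 5 (final cluster simplification): /n/ is the second consonant of a word-final cluster /ln/, so it deletes. /devansijumozialn/ → devansijumozial.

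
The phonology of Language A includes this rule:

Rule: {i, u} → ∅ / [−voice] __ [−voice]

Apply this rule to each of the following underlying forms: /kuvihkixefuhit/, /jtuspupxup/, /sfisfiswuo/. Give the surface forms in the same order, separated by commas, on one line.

/kuvihkixefuhit/: /i/ is a high vowel flanked by voiceless consonants /k/ and /x/, so it deletes. /u/ is a high vowel flanked by voiceless consonants /f/ and /h/, so it deletes. /i/ is a high vowel flanked by voiceless consonants /h/ and /t/, so it deletes. → [kuvihkxefht].
/jtuspupxup/: /u/ is a high vowel flanked by voiceless consonants /t/ and /s/, so it deletes. /u/ is a high vowel flanked by voiceless consonants /p/ and /p/, so it deletes. /u/ is a high vowel flanked by voiceless consonants /x/ and /p/, so it deletes. → [jtsppxp].
/sfisfiswuo/: /i/ is a high vowel flanked by voiceless consonants /f/ and /s/, so it deletes. /i/ is a high vowel flanked by voiceless consonants /f/ and /s/, so it deletes. → [sfsfswuo].

kuvihkxefht, jtsppxp, sfsfswuo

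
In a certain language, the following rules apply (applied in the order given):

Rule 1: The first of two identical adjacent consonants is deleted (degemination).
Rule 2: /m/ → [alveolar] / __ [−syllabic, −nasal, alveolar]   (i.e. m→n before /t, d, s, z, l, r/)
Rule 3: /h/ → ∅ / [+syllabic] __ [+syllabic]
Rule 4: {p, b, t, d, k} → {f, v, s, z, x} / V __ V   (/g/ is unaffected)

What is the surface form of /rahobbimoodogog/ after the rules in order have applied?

raovimoozogog

Rule 1 (degemination): /bb/ is a geminate; the first /b/ deletes. /rahobbimoodogog/ → rahobimoodogog.
Rule 2 (nasal place assimilation): no segment meets the environment; /rahobimoodogog/ is unchanged.
Rule 3 (intervocalic h-deletion): /h/ occurs between vowels /a/ and /o/, so it deletes. /rahobimoodogog/ → raobimoodogog.
Rule 4 (intervocalic spirantization): /b/ is a stop between vowels /o/ and /i/, so it spirantizes to the fricative [v]. /d/ is a stop between vowels /o/ and /o/, so it spirantizes to the fricative [z]. /raobimoodogog/ → raovimoozogog.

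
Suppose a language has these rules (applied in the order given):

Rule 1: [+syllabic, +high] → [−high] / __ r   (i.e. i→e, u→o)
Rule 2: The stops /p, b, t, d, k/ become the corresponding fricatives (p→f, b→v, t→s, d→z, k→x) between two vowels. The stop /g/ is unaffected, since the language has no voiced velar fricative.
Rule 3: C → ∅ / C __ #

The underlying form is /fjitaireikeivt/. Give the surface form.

Rule 1 (pre-rhotic lowering): /i/ is a high vowel immediately before /r/, so it lowers to [e]. /fjitaireikeivt/ → fjitaereikeivt.
Rule 2 (intervocalic spirantization): /t/ is a stop between vowels /i/ and /a/, so it spirantizes to the fricative [s]. /k/ is a stop between vowels /i/ and /e/, so it spirantizes to the fricative [x]. /fjitaereikeivt/ → fjisaereixeivt.
Rule 3 (final cluster simplification): /t/ is the second consonant of a word-final cluster /vt/, so it deletes. /fjisaereixeivt/ → fjisaereixeiv.

fjisaereixeiv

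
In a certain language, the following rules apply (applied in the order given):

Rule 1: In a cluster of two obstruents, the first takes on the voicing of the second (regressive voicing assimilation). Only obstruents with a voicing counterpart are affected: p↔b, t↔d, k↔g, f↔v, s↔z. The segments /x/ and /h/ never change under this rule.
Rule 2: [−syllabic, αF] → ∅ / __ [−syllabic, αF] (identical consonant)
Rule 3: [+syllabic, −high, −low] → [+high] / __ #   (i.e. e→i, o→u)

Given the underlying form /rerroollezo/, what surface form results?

Rule 1 (regressive voicing assimilation): no segment meets the environment; /rerroollezo/ is unchanged.
Rule 2 (degemination): /rr/ is a geminate; the first /r/ deletes. /ll/ is a geminate; the first /l/ deletes. /rerroollezo/ → reroolezo.
Rule 3 (final vowel raising): /o/ is a mid vowel in word-final position, so it raises to [u]. /reroolezo/ → reroolezu.

reroolezu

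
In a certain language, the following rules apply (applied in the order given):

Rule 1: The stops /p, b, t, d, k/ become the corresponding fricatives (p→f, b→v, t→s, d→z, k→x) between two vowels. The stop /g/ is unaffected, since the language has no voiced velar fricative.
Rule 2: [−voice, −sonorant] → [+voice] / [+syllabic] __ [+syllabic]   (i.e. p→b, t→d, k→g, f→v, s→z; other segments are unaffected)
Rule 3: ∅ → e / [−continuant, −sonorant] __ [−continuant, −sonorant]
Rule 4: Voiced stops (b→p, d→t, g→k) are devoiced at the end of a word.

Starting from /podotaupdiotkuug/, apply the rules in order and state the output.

pozozaupediotekuuk

Rule 1 (intervocalic spirantization): /d/ is a stop between vowels /o/ and /o/, so it spirantizes to the fricative [z]. /t/ is a stop between vowels /o/ and /a/, so it spirantizes to the fricative [s]. /podotaupdiotkuug/ → pozosaupdiotkuug.
Rule 2 (intervocalic voicing): /s/ is a voiceless obstruent between vowels /o/ and /a/, so it voices to [z]. /pozosaupdiotkuug/ → pozozaupdiotkuug.
Rule 3 (stop-cluster e-epenthesis): /p/ and /d/ form a stop–stop cluster, so [e] is inserted between them. /t/ and /k/ form a stop–stop cluster, so [e] is inserted between them. /pozozaupdiotkuug/ → pozozaupediotekuug.
Rule 4 (final devoicing): /g/ is a voiced stop in word-final position, so it devoices to [k]. /pozozaupediotekuug/ → pozozaupediotekuuk.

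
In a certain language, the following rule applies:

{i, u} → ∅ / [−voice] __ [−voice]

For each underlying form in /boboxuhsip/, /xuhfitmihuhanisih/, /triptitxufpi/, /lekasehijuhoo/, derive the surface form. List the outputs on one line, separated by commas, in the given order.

/boboxuhsip/: /u/ is a high vowel flanked by voiceless consonants /x/ and /h/, so it deletes. /i/ is a high vowel flanked by voiceless consonants /s/ and /p/, so it deletes. → [boboxhsp].
/xuhfitmihuhanisih/: /u/ is a high vowel flanked by voiceless consonants /x/ and /h/, so it deletes. /i/ is a high vowel flanked by voiceless consonants /f/ and /t/, so it deletes. /u/ is a high vowel flanked by voiceless consonants /h/ and /h/, so it deletes. /i/ is a high vowel flanked by voiceless consonants /s/ and /h/, so it deletes. → [xhftmihhanish].
/triptitxufpi/: /i/ is a high vowel flanked by voiceless consonants /t/ and /t/, so it deletes. /u/ is a high vowel flanked by voiceless consonants /x/ and /f/, so it deletes. → [tripttxfpi].
/lekasehijuhoo/: the rule's environment is not met; surfaces unchanged as [lekasehijuhoo].

boboxhsp, xhftmihhanish, tripttxfpi, lekasehijuhoo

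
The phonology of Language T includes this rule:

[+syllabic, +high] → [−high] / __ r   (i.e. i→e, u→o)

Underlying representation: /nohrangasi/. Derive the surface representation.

No segment of /nohrangasi/ meets the structural description of the rule, so the form surfaces unchanged.

nohrangasi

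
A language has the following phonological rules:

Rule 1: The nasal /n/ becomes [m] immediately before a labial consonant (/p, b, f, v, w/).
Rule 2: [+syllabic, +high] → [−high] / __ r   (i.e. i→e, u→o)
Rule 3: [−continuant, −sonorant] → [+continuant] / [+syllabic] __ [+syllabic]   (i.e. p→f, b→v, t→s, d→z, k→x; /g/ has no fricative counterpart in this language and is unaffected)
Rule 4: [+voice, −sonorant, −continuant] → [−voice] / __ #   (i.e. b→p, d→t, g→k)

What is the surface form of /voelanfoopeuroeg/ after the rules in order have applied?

voelamfoofeoroek

Rule 1 (nasal place assimilation): /n/ precedes the labial consonant /f/, so it assimilates in place to [m]. /voelanfoopeuroeg/ → voelamfoopeuroeg.
Rule 2 (pre-rhotic lowering): /u/ is a high vowel immediately before /r/, so it lowers to [o]. /voelamfoopeuroeg/ → voelamfoopeoroeg.
Rule 3 (intervocalic spirantization): /p/ is a stop between vowels /o/ and /e/, so it spirantizes to the fricative [f]. /voelamfoopeoroeg/ → voelamfoofeoroeg.
Rule 4 (final devoicing): /g/ is a voiced stop in word-final position, so it devoices to [k]. /voelamfoofeoroeg/ → voelamfoofeoroek.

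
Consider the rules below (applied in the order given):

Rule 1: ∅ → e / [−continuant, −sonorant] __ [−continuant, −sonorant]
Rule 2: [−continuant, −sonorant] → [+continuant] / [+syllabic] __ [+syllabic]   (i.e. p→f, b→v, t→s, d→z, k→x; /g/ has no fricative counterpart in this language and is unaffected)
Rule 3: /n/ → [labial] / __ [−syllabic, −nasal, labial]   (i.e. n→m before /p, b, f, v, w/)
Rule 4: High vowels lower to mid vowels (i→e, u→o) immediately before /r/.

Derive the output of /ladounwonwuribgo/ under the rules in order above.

lazoumwomworivego

Rule 1 (stop-cluster e-epenthesis): /b/ and /g/ form a stop–stop cluster, so [e] is inserted between them. /ladounwonwuribgo/ → ladounwonwuribego.
Rule 2 (intervocalic spirantization): /d/ is a stop between vowels /a/ and /o/, so it spirantizes to the fricative [z]. /b/ is a stop between vowels /i/ and /e/, so it spirantizes to the fricative [v]. /ladounwonwuribego/ → lazounwonwurivego.
Rule 3 (nasal place assimilation): /n/ precedes the labial consonant /w/, so it assimilates in place to [m]. /n/ precedes the labial consonant /w/, so it assimilates in place to [m]. /lazounwonwurivego/ → lazoumwomwurivego.
Rule 4 (pre-rhotic lowering): /u/ is a high vowel immediately before /r/, so it lowers to [o]. /lazoumwomwurivego/ → lazoumwomworivego.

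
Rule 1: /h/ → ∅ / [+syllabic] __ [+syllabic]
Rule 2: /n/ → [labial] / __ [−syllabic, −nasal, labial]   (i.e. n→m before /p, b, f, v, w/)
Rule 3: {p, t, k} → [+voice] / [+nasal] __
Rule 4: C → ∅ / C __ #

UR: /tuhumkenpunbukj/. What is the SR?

tuumgembumbuk

Rule 1 (intervocalic h-deletion): /h/ occurs between vowels /u/ and /u/, so it deletes. /tuhumkenpunbukj/ → tuumkenpunbukj.
Rule 2 (nasal place assimilation): /n/ precedes the labial consonant /p/, so it assimilates in place to [m]. /n/ precedes the labial consonant /b/, so it assimilates in place to [m]. /tuumkenpunbukj/ → tuumkempumbukj.
Rule 3 (post-nasal voicing): /k/ is a voiceless stop immediately after the nasal /m/, so it voices to [g]. /p/ is a voiceless stop immediately after the nasal /m/, so it voices to [b]. /tuumkempumbukj/ → tuumgembumbukj.
Rule 4 (final cluster simplification): /j/ is the second consonant of a word-final cluster /kj/, so it deletes. /tuumgembumbukj/ → tuumgembumbuk.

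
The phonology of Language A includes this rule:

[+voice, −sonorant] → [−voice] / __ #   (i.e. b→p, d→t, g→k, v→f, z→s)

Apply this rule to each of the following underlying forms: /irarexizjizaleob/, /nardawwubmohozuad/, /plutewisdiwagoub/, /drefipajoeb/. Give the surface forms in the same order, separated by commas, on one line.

/irarexizjizaleob/: /b/ is a voiced obstruent in word-final position, so it devoices to [p]. → [irarexizjizaleop].
/nardawwubmohozuad/: /d/ is a voiced obstruent in word-final position, so it devoices to [t]. → [nardawwubmohozuat].
/plutewisdiwagoub/: /b/ is a voiced obstruent in word-final position, so it devoices to [p]. → [plutewisdiwagoup].
/drefipajoeb/: /b/ is a voiced obstruent in word-final position, so it devoices to [p]. → [drefipajoep].

irarexizjizaleop, nardawwubmohozuat, plutewisdiwagoup, drefipajoep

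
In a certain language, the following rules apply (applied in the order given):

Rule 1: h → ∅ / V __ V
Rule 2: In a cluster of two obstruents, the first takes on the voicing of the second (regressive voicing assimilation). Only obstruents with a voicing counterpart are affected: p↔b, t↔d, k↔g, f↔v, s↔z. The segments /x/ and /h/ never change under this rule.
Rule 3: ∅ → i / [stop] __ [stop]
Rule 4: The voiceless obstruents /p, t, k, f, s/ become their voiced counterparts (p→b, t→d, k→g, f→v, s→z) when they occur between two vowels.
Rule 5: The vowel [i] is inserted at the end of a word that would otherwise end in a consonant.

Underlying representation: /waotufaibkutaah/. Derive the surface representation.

Rule 1 (intervocalic h-deletion): no segment meets the environment; /waotufaibkutaah/ is unchanged.
Rule 2 (regressive voicing assimilation): /b/ precedes the voiceless obstruent /k/, so it devoices to [p] by assimilation. /waotufaibkutaah/ → waotufaipkutaah.
Rule 3 (stop-cluster i-epenthesis): /p/ and /k/ form a stop–stop cluster, so [i] is inserted between them. /waotufaipkutaah/ → waotufaipikutaah.
Rule 4 (intervocalic voicing): /t/ is a voiceless obstruent between vowels /o/ and /u/, so it voices to [d]. /f/ is a voiceless obstruent between vowels /u/ and /a/, so it voices to [v]. /p/ is a voiceless obstruent between vowels /i/ and /i/, so it voices to [b]. /k/ is a voiceless obstruent between vowels /i/ and /u/, so it voices to [g]. /t/ is a voiceless obstruent between vowels /u/ and /a/, so it voices to [d]. /waotufaipikutaah/ → waoduvaibigudaah.
Rule 5 (final i-epenthesis): the form ends in the consonant /h/, so [i] is inserted word-finally. /waoduvaibigudaah/ → waoduvaibigudaahi.

waoduvaibigudaahi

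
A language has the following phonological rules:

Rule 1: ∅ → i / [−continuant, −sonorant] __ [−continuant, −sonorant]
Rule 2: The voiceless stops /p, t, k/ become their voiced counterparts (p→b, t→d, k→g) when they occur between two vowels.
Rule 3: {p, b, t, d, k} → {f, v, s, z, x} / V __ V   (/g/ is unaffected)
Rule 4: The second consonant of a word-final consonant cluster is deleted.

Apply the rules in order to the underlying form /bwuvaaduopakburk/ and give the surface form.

Rule 1 (stop-cluster i-epenthesis): /k/ and /b/ form a stop–stop cluster, so [i] is inserted between them. /bwuvaaduopakburk/ → bwuvaaduopakiburk.
Rule 2 (intervocalic voicing): /p/ is a voiceless stop between vowels /o/ and /a/, so it voices to [b]. /k/ is a voiceless stop between vowels /a/ and /i/, so it voices to [g]. /bwuvaaduopakiburk/ → bwuvaaduobagiburk.
Rule 3 (intervocalic spirantization): /d/ is a stop between vowels /a/ and /u/, so it spirantizes to the fricative [z]. /b/ is a stop between vowels /o/ and /a/, so it spirantizes to the fricative [v]. /b/ is a stop between vowels /i/ and /u/, so it spirantizes to the fricative [v]. /bwuvaaduobagiburk/ → bwuvaazuovagivurk.
Rule 4 (final cluster simplification): /k/ is the second consonant of a word-final cluster /rk/, so it deletes. /bwuvaazuovagivurk/ → bwuvaazuovagivur.

bwuvaazuovagivur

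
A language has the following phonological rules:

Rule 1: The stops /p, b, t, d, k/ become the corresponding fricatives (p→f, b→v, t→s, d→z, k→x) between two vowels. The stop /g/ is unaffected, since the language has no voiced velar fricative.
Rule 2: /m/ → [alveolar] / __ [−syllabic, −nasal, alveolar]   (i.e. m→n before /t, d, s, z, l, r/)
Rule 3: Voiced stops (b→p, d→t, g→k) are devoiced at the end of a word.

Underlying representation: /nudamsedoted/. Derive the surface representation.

Rule 1 (intervocalic spirantization): /d/ is a stop between vowels /u/ and /a/, so it spirantizes to the fricative [z]. /d/ is a stop between vowels /e/ and /o/, so it spirantizes to the fricative [z]. /t/ is a stop between vowels /o/ and /e/, so it spirantizes to the fricative [s]. /nudamsedoted/ → nuzamsezosed.
Rule 2 (nasal place assimilation): /m/ precedes the alveolar consonant /s/, so it assimilates in place to [n]. /nuzamsezosed/ → nuzansezosed.
Rule 3 (final devoicing): /d/ is a voiced stop in word-final position, so it devoices to [t]. /nuzansezosed/ → nuzansezoset.

nuzansezoset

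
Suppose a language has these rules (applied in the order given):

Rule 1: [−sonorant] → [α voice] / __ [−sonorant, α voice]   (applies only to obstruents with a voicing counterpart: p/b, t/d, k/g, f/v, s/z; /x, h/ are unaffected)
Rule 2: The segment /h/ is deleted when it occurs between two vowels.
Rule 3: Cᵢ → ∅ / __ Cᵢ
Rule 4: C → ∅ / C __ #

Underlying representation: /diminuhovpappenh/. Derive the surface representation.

Rule 1 (regressive voicing assimilation): /v/ precedes the voiceless obstruent /p/, so it devoices to [f] by assimilation. /diminuhovpappenh/ → diminuhofpappenh.
Rule 2 (intervocalic h-deletion): /h/ occurs between vowels /u/ and /o/, so it deletes. /diminuhofpappenh/ → diminuofpappenh.
Rule 3 (degemination): /pp/ is a geminate; the first /p/ deletes. /diminuofpappenh/ → diminuofpapenh.
Rule 4 (final cluster simplification): /h/ is the second consonant of a word-final cluster /nh/, so it deletes. /diminuofpapenh/ → diminuofpapen.

diminuofpapen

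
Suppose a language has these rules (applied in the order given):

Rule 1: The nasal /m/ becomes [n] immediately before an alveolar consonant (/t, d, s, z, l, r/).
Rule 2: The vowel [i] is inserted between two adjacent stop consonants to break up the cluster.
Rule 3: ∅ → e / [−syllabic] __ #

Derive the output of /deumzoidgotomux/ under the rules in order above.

Rule 1 (nasal place assimilation): /m/ precedes the alveolar consonant /z/, so it assimilates in place to [n]. /deumzoidgotomux/ → deunzoidgotomux.
Rule 2 (stop-cluster i-epenthesis): /d/ and /g/ form a stop–stop cluster, so [i] is inserted between them. /deunzoidgotomux/ → deunzoidigotomux.
Rule 3 (final e-epenthesis): the form ends in the consonant /x/, so [e] is inserted word-finally. /deunzoidigotomux/ → deunzoidigotomuxe.

deunzoidigotomuxe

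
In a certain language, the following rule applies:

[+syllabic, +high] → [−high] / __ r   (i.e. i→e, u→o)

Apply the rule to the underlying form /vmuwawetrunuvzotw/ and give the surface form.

No segment of /vmuwawetrunuvzotw/ meets the structural description of the rule, so the form surfaces unchanged.

vmuwawetrunuvzotw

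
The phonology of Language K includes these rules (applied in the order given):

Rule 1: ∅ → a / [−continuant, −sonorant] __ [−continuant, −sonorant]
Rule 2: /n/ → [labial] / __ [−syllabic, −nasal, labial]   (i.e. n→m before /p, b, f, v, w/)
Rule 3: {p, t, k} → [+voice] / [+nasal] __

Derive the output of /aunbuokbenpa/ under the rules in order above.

aumbuokabemba

Rule 1 (stop-cluster a-epenthesis): /k/ and /b/ form a stop–stop cluster, so [a] is inserted between them. /aunbuokbenpa/ → aunbuokabenpa.
Rule 2 (nasal place assimilation): /n/ precedes the labial consonant /b/, so it assimilates in place to [m]. /n/ precedes the labial consonant /p/, so it assimilates in place to [m]. /aunbuokabenpa/ → aumbuokabempa.
Rule 3 (post-nasal voicing): /p/ is a voiceless stop immediately after the nasal /m/, so it voices to [b]. /aumbuokabempa/ → aumbuokabemba.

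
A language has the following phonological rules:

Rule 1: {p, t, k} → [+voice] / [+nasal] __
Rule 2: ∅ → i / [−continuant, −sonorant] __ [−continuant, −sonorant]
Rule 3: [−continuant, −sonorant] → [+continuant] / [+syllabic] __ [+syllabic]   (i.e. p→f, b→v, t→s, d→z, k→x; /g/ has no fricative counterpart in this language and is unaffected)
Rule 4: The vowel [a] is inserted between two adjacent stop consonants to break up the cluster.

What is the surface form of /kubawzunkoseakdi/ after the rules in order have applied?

kuvawzungoseaxizi

Rule 1 (post-nasal voicing): /k/ is a voiceless stop immediately after the nasal /n/, so it voices to [g]. /kubawzunkoseakdi/ → kubawzungoseakdi.
Rule 2 (stop-cluster i-epenthesis): /k/ and /d/ form a stop–stop cluster, so [i] is inserted between them. /kubawzungoseakdi/ → kubawzungoseakidi.
Rule 3 (intervocalic spirantization): /b/ is a stop between vowels /u/ and /a/, so it spirantizes to the fricative [v]. /k/ is a stop between vowels /a/ and /i/, so it spirantizes to the fricative [x]. /d/ is a stop between vowels /i/ and /i/, so it spirantizes to the fricative [z]. /kubawzungoseakidi/ → kuvawzungoseaxizi.
Rule 4 (stop-cluster a-epenthesis): no segment meets the environment; /kuvawzungoseaxizi/ is unchanged.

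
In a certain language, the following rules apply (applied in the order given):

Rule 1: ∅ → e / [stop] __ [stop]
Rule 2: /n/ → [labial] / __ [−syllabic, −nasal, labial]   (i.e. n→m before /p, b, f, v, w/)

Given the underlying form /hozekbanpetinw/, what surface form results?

hozekebampetimw

Rule 1 (stop-cluster e-epenthesis): /k/ and /b/ form a stop–stop cluster, so [e] is inserted between them. /hozekbanpetinw/ → hozekebanpetinw.
Rule 2 (nasal place assimilation): /n/ precedes the labial consonant /p/, so it assimilates in place to [m]. /n/ precedes the labial consonant /w/, so it assimilates in place to [m]. /hozekebanpetinw/ → hozekebampetimw.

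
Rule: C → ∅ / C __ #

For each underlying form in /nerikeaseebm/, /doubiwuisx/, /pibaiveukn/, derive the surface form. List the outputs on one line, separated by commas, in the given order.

/nerikeaseebm/: /m/ is the second consonant of a word-final cluster /bm/, so it deletes. → [nerikeaseeb].
/doubiwuisx/: /x/ is the second consonant of a word-final cluster /sx/, so it deletes. → [doubiwuis].
/pibaiveukn/: /n/ is the second consonant of a word-final cluster /kn/, so it deletes. → [pibaiveuk].

nerikeaseeb, doubiwuis, pibaiveuk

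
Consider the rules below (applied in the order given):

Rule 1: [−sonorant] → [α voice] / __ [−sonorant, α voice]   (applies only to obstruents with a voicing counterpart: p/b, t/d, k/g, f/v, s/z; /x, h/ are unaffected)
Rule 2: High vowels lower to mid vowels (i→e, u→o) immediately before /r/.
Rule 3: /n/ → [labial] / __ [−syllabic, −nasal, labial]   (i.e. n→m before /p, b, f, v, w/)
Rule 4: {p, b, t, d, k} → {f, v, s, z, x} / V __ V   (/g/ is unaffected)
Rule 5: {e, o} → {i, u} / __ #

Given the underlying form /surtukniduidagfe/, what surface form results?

Rule 1 (regressive voicing assimilation): /g/ precedes the voiceless obstruent /f/, so it devoices to [k] by assimilation. /surtukniduidagfe/ → surtukniduidakfe.
Rule 2 (pre-rhotic lowering): /u/ is a high vowel immediately before /r/, so it lowers to [o]. /surtukniduidakfe/ → sortukniduidakfe.
Rule 3 (nasal place assimilation): no segment meets the environment; /sortukniduidakfe/ is unchanged.
Rule 4 (intervocalic spirantization): /d/ is a stop between vowels /i/ and /u/, so it spirantizes to the fricative [z]. /d/ is a stop between vowels /i/ and /a/, so it spirantizes to the fricative [z]. /sortukniduidakfe/ → sortuknizuizakfe.
Rule 5 (final vowel raising): /e/ is a mid vowel in word-final position, so it raises to [i]. /sortuknizuizakfe/ → sortuknizuizakfi.

sortuknizuizakfi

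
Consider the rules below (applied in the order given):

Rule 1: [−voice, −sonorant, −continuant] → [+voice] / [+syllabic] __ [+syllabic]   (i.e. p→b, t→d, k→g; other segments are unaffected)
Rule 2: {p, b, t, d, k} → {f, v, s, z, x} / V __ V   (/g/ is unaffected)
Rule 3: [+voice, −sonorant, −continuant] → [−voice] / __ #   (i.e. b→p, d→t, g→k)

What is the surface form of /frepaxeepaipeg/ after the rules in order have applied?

Rule 1 (intervocalic voicing): /p/ is a voiceless stop between vowels /e/ and /a/, so it voices to [b]. /p/ is a voiceless stop between vowels /e/ and /a/, so it voices to [b]. /p/ is a voiceless stop between vowels /i/ and /e/, so it voices to [b]. /frepaxeepaipeg/ → frebaxeebaibeg.
Rule 2 (intervocalic spirantization): /b/ is a stop between vowels /e/ and /a/, so it spirantizes to the fricative [v]. /b/ is a stop between vowels /e/ and /a/, so it spirantizes to the fricative [v]. /b/ is a stop between vowels /i/ and /e/, so it spirantizes to the fricative [v]. /frebaxeebaibeg/ → frevaxeevaiveg.
Rule 3 (final devoicing): /g/ is a voiced stop in word-final position, so it devoices to [k]. /frevaxeevaiveg/ → frevaxeevaivek.

frevaxeevaivek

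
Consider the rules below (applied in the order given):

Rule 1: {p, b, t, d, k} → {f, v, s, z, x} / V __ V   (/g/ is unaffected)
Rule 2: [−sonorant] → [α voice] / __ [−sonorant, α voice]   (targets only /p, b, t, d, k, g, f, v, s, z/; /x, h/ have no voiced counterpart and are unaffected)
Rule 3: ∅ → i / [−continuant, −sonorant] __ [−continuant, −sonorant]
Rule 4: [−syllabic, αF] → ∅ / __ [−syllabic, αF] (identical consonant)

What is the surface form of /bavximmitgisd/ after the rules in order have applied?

bafximidigizd

Rule 1 (intervocalic spirantization): no segment meets the environment; /bavximmitgisd/ is unchanged.
Rule 2 (regressive voicing assimilation): /v/ precedes the voiceless obstruent /x/, so it devoices to [f] by assimilation. /t/ precedes the voiced obstruent /g/, so it voices to [d] by assimilation. /s/ precedes the voiced obstruent /d/, so it voices to [z] by assimilation. /bavximmitgisd/ → bafximmidgizd.
Rule 3 (stop-cluster i-epenthesis): /d/ and /g/ form a stop–stop cluster, so [i] is inserted between them. /bafximmidgizd/ → bafximmidigizd.
Rule 4 (degemination): /mm/ is a geminate; the first /m/ deletes. /bafximmidigizd/ → bafximidigizd.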